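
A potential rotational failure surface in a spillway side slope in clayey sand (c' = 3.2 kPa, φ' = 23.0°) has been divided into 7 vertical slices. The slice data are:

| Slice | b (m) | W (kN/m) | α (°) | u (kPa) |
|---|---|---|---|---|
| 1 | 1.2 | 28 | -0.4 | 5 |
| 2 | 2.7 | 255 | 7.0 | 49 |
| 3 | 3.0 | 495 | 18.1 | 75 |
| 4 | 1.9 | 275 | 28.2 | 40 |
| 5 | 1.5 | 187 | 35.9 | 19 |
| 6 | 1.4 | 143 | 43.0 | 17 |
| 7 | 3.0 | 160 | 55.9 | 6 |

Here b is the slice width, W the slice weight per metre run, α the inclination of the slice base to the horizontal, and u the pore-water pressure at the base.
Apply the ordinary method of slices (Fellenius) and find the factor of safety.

FS = 0.59

Ordinary method of slices: FS = Σ[c'·Δl_i + (W_i cosα_i − u_i·Δl_i)·tanφ'] / Σ W_i sinα_i, with Δl_i = b_i / cosα_i.
Slice 1: Δl = 1.2/cos(-0.4°) = 1.200 m; N'_1 = 28·cos(-0.4°) − 5·1.200 = 22.0; c'Δl = 3.84; W sinα = -0.2
Slice 2: Δl = 2.7/cos7.0° = 2.720 m; N'_2 = 255·cos7.0° − 49·2.720 = 119.8; c'Δl = 8.70; W sinα = 31.1
Slice 3: Δl = 3.0/cos18.1° = 3.156 m; N'_3 = 495·cos18.1° − 75·3.156 = 233.8; c'Δl = 10.10; W sinα = 153.8
Slice 4: Δl = 1.9/cos28.2° = 2.156 m; N'_4 = 275·cos28.2° − 40·2.156 = 156.1; c'Δl = 6.90; W sinα = 130.0
Slice 5: Δl = 1.5/cos35.9° = 1.852 m; N'_5 = 187·cos35.9° − 19·1.852 = 116.3; c'Δl = 5.93; W sinα = 109.7
Slice 6: Δl = 1.4/cos43.0° = 1.914 m; N'_6 = 143·cos43.0° − 17·1.914 = 72.0; c'Δl = 6.13; W sinα = 97.5
Slice 7: Δl = 3.0/cos55.9° = 5.351 m; N'_7 = 160·cos55.9° − 6·5.351 = 57.6; c'Δl = 17.12; W sinα = 132.5
Σc'Δl = 58.7 kN/m; ΣN' = 777.7 kN/m; ΣW sinα = 654.3 kN/m
Resisting = 58.7 + 777.7·tan23.0° = 58.7 + 330.1 = 388.8 kN/m
FS = 388.8 / 654.3 = 0.594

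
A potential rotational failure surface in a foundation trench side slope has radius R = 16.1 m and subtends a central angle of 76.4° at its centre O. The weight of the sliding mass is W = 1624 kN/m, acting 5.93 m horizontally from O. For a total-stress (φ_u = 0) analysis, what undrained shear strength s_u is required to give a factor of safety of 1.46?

s_u = 40.7 kPa

FS = s_u·L_a·R / (W·d), so s_u = FS·W·d / (L_a·R).
Arc length L_a = R·θ = 16.1·(76.4°·π/180) = 16.1·1.3334 = 21.47 m
s_u = 1.46·1624·5.93 / (21.47·16.1) = 14060.3 / 345.64 = 40.68 kPa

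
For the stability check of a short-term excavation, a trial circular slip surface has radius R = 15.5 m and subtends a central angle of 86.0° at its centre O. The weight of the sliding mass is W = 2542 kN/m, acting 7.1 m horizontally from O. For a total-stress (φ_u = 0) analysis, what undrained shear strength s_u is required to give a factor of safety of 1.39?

s_u = 69.6 kPa

FS = s_u·L_a·R / (W·d), so s_u = FS·W·d / (L_a·R).
Arc length L_a = R·θ = 15.5·(86.0°·π/180) = 15.5·1.5010 = 23.27 m
s_u = 1.39·2542·7.1 / (23.27·15.5) = 25087.0 / 360.61 = 69.57 kPa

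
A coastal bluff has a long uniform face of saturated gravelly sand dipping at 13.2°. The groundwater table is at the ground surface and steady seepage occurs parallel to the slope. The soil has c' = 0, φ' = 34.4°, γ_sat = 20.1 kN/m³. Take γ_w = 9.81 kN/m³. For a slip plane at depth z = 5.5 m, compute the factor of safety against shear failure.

FS = 1.49

With seepage parallel to the slope and the water table at the surface, the effective normal stress on the slip plane uses the buoyant unit weight γ' = γ_sat − γ_w while the driving shear stress uses γ_sat:
FS = [c' + γ' z cos²β tanφ'] / [γ_sat z sinβ cosβ]
(For c' = 0 this reduces to FS = (γ'/γ_sat)·tanφ'/tanβ.)
γ' = 20.1 − 9.81 = 10.29 kN/m³
Numerator = 0.0 + 10.29·5.5·cos²13.2°·tan34.4° = 0.0 + 10.29·5.5·0.9479·0.6847 = 36.731 kPa
Denominator = 20.1·5.5·sin13.2°·cos13.2° = 20.1·5.5·0.2284·0.9736 = 24.577 kPa
FS = 36.731 / 24.577 = 1.495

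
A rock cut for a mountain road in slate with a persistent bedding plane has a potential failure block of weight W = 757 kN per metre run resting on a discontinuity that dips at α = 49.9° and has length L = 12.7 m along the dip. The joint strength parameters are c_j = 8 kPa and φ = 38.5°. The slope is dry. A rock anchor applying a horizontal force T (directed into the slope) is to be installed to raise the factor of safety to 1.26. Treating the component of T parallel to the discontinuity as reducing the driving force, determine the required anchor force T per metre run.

T = 169 kN/m

Resolving forces along and normal to the sliding plane, with the horizontal anchor force T adding T·sinα to the effective normal force and T·cosα acting up the plane against the driving force:
FS = [c_jL + (W cosα + T sinα) tanφ] / [W sinα − T cosα]
Without the anchor: N' = 487.6 kN/m, driving T_d = 579.0 kN/m, resisting R = 8·12.7 + 487.6·tan38.5° = 489.5 kN/m, FS = 0.85.
Setting FS = 1.26 and solving for T:
1.26·(579.0 − T cos49.9°) = 489.5 + T sin49.9°·tan38.5°
T·(sin49.9°·tan38.5° + 1.26·cos49.9°) = 1.26·579.0 − 489.5
T·(0.7649·0.7954 + 1.26·0.6441) = 729.6 − 489.5 = 240.1
T·1.4200 = 240.1
T = 169.1 kN/m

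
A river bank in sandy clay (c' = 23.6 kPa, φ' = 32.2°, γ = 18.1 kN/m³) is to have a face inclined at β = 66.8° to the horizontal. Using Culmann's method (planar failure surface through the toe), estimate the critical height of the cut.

Culmann's analysis gives the critical failure plane at α_cr = (β + φ')/2 = (66.8 + 32.2)/2 = 49.5°, and the critical height
H_c = (4c'/γ) · sinβ cosφ' / [1 − cos(β − φ')]
    = (4·23.6/18.1) · sin66.8°·cos32.2° / [1 − cos(34.6°)]
    = 5.215 · 0.9191·0.8462 / [1 − 0.8231]
    = 5.215 · 0.7778 / 0.1769
    = 22.94 m

H_c = 22.94 m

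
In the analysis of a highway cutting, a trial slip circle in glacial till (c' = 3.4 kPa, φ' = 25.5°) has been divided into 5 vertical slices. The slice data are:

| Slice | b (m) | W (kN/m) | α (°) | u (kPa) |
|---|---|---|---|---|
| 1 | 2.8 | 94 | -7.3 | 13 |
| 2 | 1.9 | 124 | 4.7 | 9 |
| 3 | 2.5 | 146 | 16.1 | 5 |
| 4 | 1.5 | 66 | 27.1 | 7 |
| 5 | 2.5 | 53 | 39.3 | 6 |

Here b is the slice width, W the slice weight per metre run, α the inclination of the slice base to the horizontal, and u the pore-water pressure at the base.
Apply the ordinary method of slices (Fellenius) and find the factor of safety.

FS = 2.08

Ordinary method of slices: FS = Σ[c'·Δl_i + (W_i cosα_i − u_i·Δl_i)·tanφ'] / Σ W_i sinα_i, with Δl_i = b_i / cosα_i.
Slice 1: Δl = 2.8/cos(-7.3°) = 2.823 m; N'_1 = 94·cos(-7.3°) − 13·2.823 = 56.5; c'Δl = 9.60; W sinα = -11.9
Slice 2: Δl = 1.9/cos4.7° = 1.906 m; N'_2 = 124·cos4.7° − 9·1.906 = 106.4; c'Δl = 6.48; W sinα = 10.2
Slice 3: Δl = 2.5/cos16.1° = 2.602 m; N'_3 = 146·cos16.1° − 5·2.602 = 127.3; c'Δl = 8.85; W sinα = 40.5
Slice 4: Δl = 1.5/cos27.1° = 1.685 m; N'_4 = 66·cos27.1° − 7·1.685 = 47.0; c'Δl = 5.73; W sinα = 30.1
Slice 5: Δl = 2.5/cos39.3° = 3.231 m; N'_5 = 53·cos39.3° − 6·3.231 = 21.6; c'Δl = 10.98; W sinα = 33.6
Σc'Δl = 41.6 kN/m; ΣN' = 358.8 kN/m; ΣW sinα = 102.3 kN/m
Resisting = 41.6 + 358.8·tan25.5° = 41.6 + 171.1 = 212.8 kN/m
FS = 212.8 / 102.3 = 2.079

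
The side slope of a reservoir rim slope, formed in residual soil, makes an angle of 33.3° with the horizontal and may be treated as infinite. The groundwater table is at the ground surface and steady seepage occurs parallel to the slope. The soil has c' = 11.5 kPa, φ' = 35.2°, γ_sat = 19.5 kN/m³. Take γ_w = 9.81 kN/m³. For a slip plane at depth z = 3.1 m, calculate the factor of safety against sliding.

FS = 0.95

With seepage parallel to the slope and the water table at the surface, the effective normal stress on the slip plane uses the buoyant unit weight γ' = γ_sat − γ_w while the driving shear stress uses γ_sat:
FS = [c' + γ' z cos²β tanφ'] / [γ_sat z sinβ cosβ]
γ' = 19.5 − 9.81 = 9.69 kN/m³
Numerator = 11.5 + 9.69·3.1·cos²33.3°·tan35.2° = 11.5 + 9.69·3.1·0.6986·0.7054 = 26.303 kPa
Denominator = 19.5·3.1·sin33.3°·cos33.3° = 19.5·3.1·0.5490·0.8358 = 27.739 kPa
FS = 26.303 / 27.739 = 0.948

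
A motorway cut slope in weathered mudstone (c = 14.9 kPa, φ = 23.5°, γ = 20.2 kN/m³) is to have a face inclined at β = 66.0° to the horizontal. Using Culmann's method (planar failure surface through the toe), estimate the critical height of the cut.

H_c = 9.41 m

Culmann's analysis gives the critical failure plane at α_cr = (β + φ)/2 = (66.0 + 23.5)/2 = 44.8°, and the critical height
H_c = (4c/γ) · sinβ cosφ / [1 − cos(β − φ)]
    = (4·14.9/20.2) · sin66.0°·cos23.5° / [1 − cos(42.5°)]
    = 2.950 · 0.9135·0.9171 / [1 − 0.7373]
    = 2.950 · 0.8378 / 0.2627
    = 9.41 m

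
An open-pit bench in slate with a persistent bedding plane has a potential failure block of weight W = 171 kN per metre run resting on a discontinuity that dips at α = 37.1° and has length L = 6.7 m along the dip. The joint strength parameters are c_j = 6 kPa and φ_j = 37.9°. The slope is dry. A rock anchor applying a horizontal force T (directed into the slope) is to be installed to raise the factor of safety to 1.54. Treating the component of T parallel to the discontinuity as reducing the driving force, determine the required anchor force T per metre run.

T = 7 kN/m

Resolving forces along and normal to the sliding plane, with the horizontal anchor force T adding T·sinα to the effective normal force and T·cosα acting up the plane against the driving force:
FS = [c_jL + (W cosα + T sinα) tanφ_j] / [W sinα − T cosα]
Without the anchor: N' = 136.4 kN/m, driving T_d = 103.1 kN/m, resisting R = 6·6.7 + 136.4·tan37.9° = 146.4 kN/m, FS = 1.42.
Setting FS = 1.54 and solving for T:
1.54·(103.1 − T cos37.1°) = 146.4 + T sin37.1°·tan37.9°
T·(sin37.1°·tan37.9° + 1.54·cos37.1°) = 1.54·103.1 − 146.4
T·(0.6032·0.7785 + 1.54·0.7976) = 158.8 − 146.4 = 12.5
T·1.6979 = 12.5
T = 7.3 kN/m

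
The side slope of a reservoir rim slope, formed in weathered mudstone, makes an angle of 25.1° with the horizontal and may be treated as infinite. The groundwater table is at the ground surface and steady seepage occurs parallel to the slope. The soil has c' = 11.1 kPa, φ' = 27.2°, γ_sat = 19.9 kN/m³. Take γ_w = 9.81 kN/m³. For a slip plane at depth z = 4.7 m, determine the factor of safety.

FS = 0.87

With seepage parallel to the slope and the water table at the surface, the effective normal stress on the slip plane uses the buoyant unit weight γ' = γ_sat − γ_w while the driving shear stress uses γ_sat:
FS = [c' + γ' z cos²β tanφ'] / [γ_sat z sinβ cosβ]
γ' = 19.9 − 9.81 = 10.09 kN/m³
Numerator = 11.1 + 10.09·4.7·cos²25.1°·tan27.2° = 11.1 + 10.09·4.7·0.8201·0.5139 = 31.086 kPa
Denominator = 19.9·4.7·sin25.1°·cos25.1° = 19.9·4.7·0.4242·0.9056 = 35.929 kPa
FS = 31.086 / 35.929 = 0.865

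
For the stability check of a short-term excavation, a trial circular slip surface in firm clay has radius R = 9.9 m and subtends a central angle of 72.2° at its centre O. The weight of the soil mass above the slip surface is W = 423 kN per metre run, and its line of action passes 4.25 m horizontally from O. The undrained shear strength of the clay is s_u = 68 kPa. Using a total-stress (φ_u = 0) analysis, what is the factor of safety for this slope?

FS = 4.67

Taking moments about the centre O, the resisting moment is provided by the undrained shear strength acting along the arc:
Arc length L_a = R·θ = 9.9·(72.2°·π/180) = 9.9·1.2601 = 12.48 m
M_R = s_u·L_a·R = 68·12.48·9.9 = 8398.3 kN·m/m
M_D = W·d = 423·4.25 = 1797.8 kN·m/m
FS = M_R / M_D = 8398.3 / 1797.8 = 4.672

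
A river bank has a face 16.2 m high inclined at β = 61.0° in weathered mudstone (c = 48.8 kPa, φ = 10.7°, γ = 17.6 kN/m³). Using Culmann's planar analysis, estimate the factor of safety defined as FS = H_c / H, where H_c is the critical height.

FS = 1.63

H_c = (4c/γ) · sinβ cosφ / [1 − cos(β − φ)]
    = (4·48.8/17.6) · sin61.0°·cos10.7° / [1 − cos50.3°]
    = 11.091 · 0.8594 / 0.3612 = 26.39 m
FS = H_c / H = 26.39 / 16.2 = 1.629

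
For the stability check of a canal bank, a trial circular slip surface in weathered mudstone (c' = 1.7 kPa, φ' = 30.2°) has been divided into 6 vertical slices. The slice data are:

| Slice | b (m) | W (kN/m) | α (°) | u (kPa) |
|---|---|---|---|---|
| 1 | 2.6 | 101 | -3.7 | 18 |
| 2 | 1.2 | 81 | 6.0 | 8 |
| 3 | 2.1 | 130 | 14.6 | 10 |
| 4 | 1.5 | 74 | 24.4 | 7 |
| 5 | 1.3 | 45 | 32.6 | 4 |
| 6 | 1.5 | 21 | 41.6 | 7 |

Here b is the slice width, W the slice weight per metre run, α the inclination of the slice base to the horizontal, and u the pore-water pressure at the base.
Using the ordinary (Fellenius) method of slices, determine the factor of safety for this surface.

FS = 1.97

Ordinary method of slices: FS = Σ[c'·Δl_i + (W_i cosα_i − u_i·Δl_i)·tanφ'] / Σ W_i sinα_i, with Δl_i = b_i / cosα_i.
Slice 1: Δl = 2.6/cos(-3.7°) = 2.605 m; N'_1 = 101·cos(-3.7°) − 18·2.605 = 53.9; c'Δl = 4.43; W sinα = -6.5
Slice 2: Δl = 1.2/cos6.0° = 1.207 m; N'_2 = 81·cos6.0° − 8·1.207 = 70.9; c'Δl = 2.05; W sinα = 8.5
Slice 3: Δl = 2.1/cos14.6° = 2.170 m; N'_3 = 130·cos14.6° − 10·2.170 = 104.1; c'Δl = 3.69; W sinα = 32.8
Slice 4: Δl = 1.5/cos24.4° = 1.647 m; N'_4 = 74·cos24.4° − 7·1.647 = 55.9; c'Δl = 2.80; W sinα = 30.6
Slice 5: Δl = 1.3/cos32.6° = 1.543 m; N'_5 = 45·cos32.6° − 4·1.543 = 31.7; c'Δl = 2.62; W sinα = 24.2
Slice 6: Δl = 1.5/cos41.6° = 2.006 m; N'_6 = 21·cos41.6° − 7·2.006 = 1.7; c'Δl = 3.41; W sinα = 13.9
Σc'Δl = 19.0 kN/m; ΣN' = 318.2 kN/m; ΣW sinα = 103.5 kN/m
Resisting = 19.0 + 318.2·tan30.2° = 19.0 + 185.2 = 204.2 kN/m
FS = 204.2 / 103.5 = 1.973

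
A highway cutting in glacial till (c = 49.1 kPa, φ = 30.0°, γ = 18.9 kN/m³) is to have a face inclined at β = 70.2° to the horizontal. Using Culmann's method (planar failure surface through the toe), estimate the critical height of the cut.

Culmann's analysis gives the critical failure plane at α_cr = (β + φ)/2 = (70.2 + 30.0)/2 = 50.1°, and the critical height
H_c = (4c/γ) · sinβ cosφ / [1 − cos(β − φ)]
    = (4·49.1/18.9) · sin70.2°·cos30.0° / [1 − cos(40.2°)]
    = 10.392 · 0.9409·0.8660 / [1 − 0.7638]
    = 10.392 · 0.8148 / 0.2362
    = 35.85 m

H_c = 35.85 m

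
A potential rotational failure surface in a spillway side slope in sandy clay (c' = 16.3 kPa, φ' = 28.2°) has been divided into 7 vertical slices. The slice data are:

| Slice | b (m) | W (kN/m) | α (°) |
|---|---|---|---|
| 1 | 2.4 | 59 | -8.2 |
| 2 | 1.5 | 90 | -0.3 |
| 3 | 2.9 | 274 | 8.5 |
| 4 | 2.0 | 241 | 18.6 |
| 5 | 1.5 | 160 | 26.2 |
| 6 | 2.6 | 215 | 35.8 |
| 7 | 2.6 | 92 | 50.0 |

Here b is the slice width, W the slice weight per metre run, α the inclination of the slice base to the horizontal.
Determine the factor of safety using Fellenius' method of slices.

Ordinary method of slices: FS = Σ[c'·Δl_i + (W_i cosα_i)·tanφ'] / Σ W_i sinα_i, with Δl_i = b_i / cosα_i.
Slice 1: Δl = 2.4/cos(-8.2°) = 2.425 m; N'_1 = 59·cos(-8.2°) = 58.4; c'Δl = 39.52; W sinα = -8.4
Slice 2: Δl = 1.5/cos(-0.3°) = 1.500 m; N'_2 = 90·cos(-0.3°) = 90.0; c'Δl = 24.45; W sinα = -0.5
Slice 3: Δl = 2.9/cos8.5° = 2.932 m; N'_3 = 274·cos8.5° = 271.0; c'Δl = 47.79; W sinα = 40.5
Slice 4: Δl = 2.0/cos18.6° = 2.110 m; N'_4 = 241·cos18.6° = 228.4; c'Δl = 34.40; W sinα = 76.9
Slice 5: Δl = 1.5/cos26.2° = 1.672 m; N'_5 = 160·cos26.2° = 143.6; c'Δl = 27.25; W sinα = 70.6
Slice 6: Δl = 2.6/cos35.8° = 3.206 m; N'_6 = 215·cos35.8° = 174.4; c'Δl = 52.25; W sinα = 125.8
Slice 7: Δl = 2.6/cos50.0° = 4.045 m; N'_7 = 92·cos50.0° = 59.1; c'Δl = 65.93; W sinα = 70.5
Σc'Δl = 291.6 kN/m; ΣN' = 1024.9 kN/m; ΣW sinα = 375.4 kN/m
Resisting = 291.6 + 1024.9·tan28.2° = 291.6 + 549.5 = 841.1 kN/m
FS = 841.1 / 375.4 = 2.241

FS = 2.24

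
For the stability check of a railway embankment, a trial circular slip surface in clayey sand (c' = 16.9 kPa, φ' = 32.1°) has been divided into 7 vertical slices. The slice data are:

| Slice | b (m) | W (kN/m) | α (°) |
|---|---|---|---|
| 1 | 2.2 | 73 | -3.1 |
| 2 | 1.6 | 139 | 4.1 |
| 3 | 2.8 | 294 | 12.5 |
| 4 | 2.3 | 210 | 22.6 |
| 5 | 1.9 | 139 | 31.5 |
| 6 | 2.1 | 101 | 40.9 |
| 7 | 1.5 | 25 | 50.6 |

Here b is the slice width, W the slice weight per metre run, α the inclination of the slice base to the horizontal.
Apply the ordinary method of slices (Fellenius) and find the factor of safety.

FS = 2.74

Ordinary method of slices: FS = Σ[c'·Δl_i + (W_i cosα_i)·tanφ'] / Σ W_i sinα_i, with Δl_i = b_i / cosα_i.
Slice 1: Δl = 2.2/cos(-3.1°) = 2.203 m; N'_1 = 73·cos(-3.1°) = 72.9; c'Δl = 37.23; W sinα = -3.9
Slice 2: Δl = 1.6/cos4.1° = 1.604 m; N'_2 = 139·cos4.1° = 138.6; c'Δl = 27.11; W sinα = 9.9
Slice 3: Δl = 2.8/cos12.5° = 2.868 m; N'_3 = 294·cos12.5° = 287.0; c'Δl = 48.47; W sinα = 63.6
Slice 4: Δl = 2.3/cos22.6° = 2.491 m; N'_4 = 210·cos22.6° = 193.9; c'Δl = 42.10; W sinα = 80.7
Slice 5: Δl = 1.9/cos31.5° = 2.228 m; N'_5 = 139·cos31.5° = 118.5; c'Δl = 37.66; W sinα = 72.6
Slice 6: Δl = 2.1/cos40.9° = 2.778 m; N'_6 = 101·cos40.9° = 76.3; c'Δl = 46.95; W sinα = 66.1
Slice 7: Δl = 1.5/cos50.6° = 2.363 m; N'_7 = 25·cos50.6° = 15.9; c'Δl = 39.94; W sinα = 19.3
Σc'Δl = 279.5 kN/m; ΣN' = 903.2 kN/m; ΣW sinα = 308.4 kN/m
Resisting = 279.5 + 903.2·tan32.1° = 279.5 + 566.6 = 846.0 kN/m
FS = 846.0 / 308.4 = 2.743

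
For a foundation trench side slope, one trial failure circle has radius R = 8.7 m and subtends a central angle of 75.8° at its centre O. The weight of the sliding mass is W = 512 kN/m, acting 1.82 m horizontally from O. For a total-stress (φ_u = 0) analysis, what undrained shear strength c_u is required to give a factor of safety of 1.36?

c_u = 12.7 kPa

FS = c_u·L_a·R / (W·d), so c_u = FS·W·d / (L_a·R).
Arc length L_a = R·θ = 8.7·(75.8°·π/180) = 8.7·1.3230 = 11.51 m
c_u = 1.36·512·1.82 / (11.51·8.7) = 1267.3 / 100.13 = 12.66 kPa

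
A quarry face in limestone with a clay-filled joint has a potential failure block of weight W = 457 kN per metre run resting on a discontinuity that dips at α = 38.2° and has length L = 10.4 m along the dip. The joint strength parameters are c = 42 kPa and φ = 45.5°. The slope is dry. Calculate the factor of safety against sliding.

Resolving the block weight along and normal to the plane and applying the Mohr–Coulomb strength on the joint:
N' = W cosα = 457·cos38.2° = 359.1 kN/m
Driving force T = W sinα = 457·sin38.2° = 282.6 kN/m
Resisting force R = c·L + N'·tanφ = 42·10.4 + 359.1·tan45.5° = 436.8 + 365.5 = 802.3 kN/m
FS = R / T = 802.3 / 282.6 = 2.839

FS = 2.84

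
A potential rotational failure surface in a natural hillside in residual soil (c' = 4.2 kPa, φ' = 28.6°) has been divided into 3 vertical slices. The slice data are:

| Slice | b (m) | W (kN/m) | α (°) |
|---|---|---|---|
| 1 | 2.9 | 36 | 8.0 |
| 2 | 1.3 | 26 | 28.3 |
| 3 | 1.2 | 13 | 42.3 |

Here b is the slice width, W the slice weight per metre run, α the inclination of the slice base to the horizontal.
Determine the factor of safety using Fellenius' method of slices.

Ordinary method of slices: FS = Σ[c'·Δl_i + (W_i cosα_i)·tanφ'] / Σ W_i sinα_i, with Δl_i = b_i / cosα_i.
Slice 1: Δl = 2.9/cos8.0° = 2.928 m; N'_1 = 36·cos8.0° = 35.6; c'Δl = 12.30; W sinα = 5.0
Slice 2: Δl = 1.3/cos28.3° = 1.476 m; N'_2 = 26·cos28.3° = 22.9; c'Δl = 6.20; W sinα = 12.3
Slice 3: Δl = 1.2/cos42.3° = 1.622 m; N'_3 = 13·cos42.3° = 9.6; c'Δl = 6.81; W sinα = 8.7
Σc'Δl = 25.3 kN/m; ΣN' = 68.2 kN/m; ΣW sinα = 26.1 kN/m
Resisting = 25.3 + 68.2·tan28.6° = 25.3 + 37.2 = 62.5 kN/m
FS = 62.5 / 26.1 = 2.395

FS = 2.40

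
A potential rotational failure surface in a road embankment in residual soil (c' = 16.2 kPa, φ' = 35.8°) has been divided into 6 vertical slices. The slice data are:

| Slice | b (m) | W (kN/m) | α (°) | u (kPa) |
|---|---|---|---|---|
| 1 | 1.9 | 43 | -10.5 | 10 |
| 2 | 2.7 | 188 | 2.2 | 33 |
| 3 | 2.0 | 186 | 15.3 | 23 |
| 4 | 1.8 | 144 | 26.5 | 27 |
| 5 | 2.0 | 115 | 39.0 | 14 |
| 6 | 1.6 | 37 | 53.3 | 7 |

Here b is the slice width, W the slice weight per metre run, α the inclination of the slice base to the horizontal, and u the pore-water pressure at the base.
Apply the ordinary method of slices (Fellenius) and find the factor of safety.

FS = 2.35

Ordinary method of slices: FS = Σ[c'·Δl_i + (W_i cosα_i − u_i·Δl_i)·tanφ'] / Σ W_i sinα_i, with Δl_i = b_i / cosα_i.
Slice 1: Δl = 1.9/cos(-10.5°) = 1.932 m; N'_1 = 43·cos(-10.5°) − 10·1.932 = 23.0; c'Δl = 31.30; W sinα = -7.8
Slice 2: Δl = 2.7/cos2.2° = 2.702 m; N'_2 = 188·cos2.2° − 33·2.702 = 98.7; c'Δl = 43.77; W sinα = 7.2
Slice 3: Δl = 2.0/cos15.3° = 2.073 m; N'_3 = 186·cos15.3° − 23·2.073 = 131.7; c'Δl = 33.59; W sinα = 49.1
Slice 4: Δl = 1.8/cos26.5° = 2.011 m; N'_4 = 144·cos26.5° − 27·2.011 = 74.6; c'Δl = 32.58; W sinα = 64.3
Slice 5: Δl = 2.0/cos39.0° = 2.574 m; N'_5 = 115·cos39.0° − 14·2.574 = 53.3; c'Δl = 41.69; W sinα = 72.4
Slice 6: Δl = 1.6/cos53.3° = 2.677 m; N'_6 = 37·cos53.3° − 7·2.677 = 3.4; c'Δl = 43.37; W sinα = 29.7
Σc'Δl = 226.3 kN/m; ΣN' = 384.6 kN/m; ΣW sinα = 214.8 kN/m
Resisting = 226.3 + 384.6·tan35.8° = 226.3 + 277.4 = 503.7 kN/m
FS = 503.7 / 214.8 = 2.346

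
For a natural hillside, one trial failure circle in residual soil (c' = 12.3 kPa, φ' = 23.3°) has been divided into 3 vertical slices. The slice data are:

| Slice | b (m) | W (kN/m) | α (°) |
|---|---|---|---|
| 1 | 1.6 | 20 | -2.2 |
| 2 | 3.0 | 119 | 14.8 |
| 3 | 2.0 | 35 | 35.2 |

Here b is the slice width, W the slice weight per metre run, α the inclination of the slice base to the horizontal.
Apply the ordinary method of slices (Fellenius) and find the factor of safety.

Ordinary method of slices: FS = Σ[c'·Δl_i + (W_i cosα_i)·tanφ'] / Σ W_i sinα_i, with Δl_i = b_i / cosα_i.
Slice 1: Δl = 1.6/cos(-2.2°) = 1.601 m; N'_1 = 20·cos(-2.2°) = 20.0; c'Δl = 19.69; W sinα = -0.8
Slice 2: Δl = 3.0/cos14.8° = 3.103 m; N'_2 = 119·cos14.8° = 115.1; c'Δl = 38.17; W sinα = 30.4
Slice 3: Δl = 2.0/cos35.2° = 2.448 m; N'_3 = 35·cos35.2° = 28.6; c'Δl = 30.10; W sinα = 20.2
Σc'Δl = 88.0 kN/m; ΣN' = 163.6 kN/m; ΣW sinα = 49.8 kN/m
Resisting = 88.0 + 163.6·tan23.3° = 88.0 + 70.5 = 158.4 kN/m
FS = 158.4 / 49.8 = 3.181

FS = 3.18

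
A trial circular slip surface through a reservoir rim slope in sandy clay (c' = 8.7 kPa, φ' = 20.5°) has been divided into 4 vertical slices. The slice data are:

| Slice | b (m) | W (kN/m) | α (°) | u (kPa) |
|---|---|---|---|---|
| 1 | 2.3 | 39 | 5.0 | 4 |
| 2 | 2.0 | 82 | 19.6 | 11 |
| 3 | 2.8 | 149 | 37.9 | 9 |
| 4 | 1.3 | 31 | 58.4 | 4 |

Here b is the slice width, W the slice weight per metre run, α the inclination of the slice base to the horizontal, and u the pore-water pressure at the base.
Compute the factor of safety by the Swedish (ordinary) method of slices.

FS = 1.05

Ordinary method of slices: FS = Σ[c'·Δl_i + (W_i cosα_i − u_i·Δl_i)·tanφ'] / Σ W_i sinα_i, with Δl_i = b_i / cosα_i.
Slice 1: Δl = 2.3/cos5.0° = 2.309 m; N'_1 = 39·cos5.0° − 4·2.309 = 29.6; c'Δl = 20.09; W sinα = 3.4
Slice 2: Δl = 2.0/cos19.6° = 2.123 m; N'_2 = 82·cos19.6° − 11·2.123 = 53.9; c'Δl = 18.47; W sinα = 27.5
Slice 3: Δl = 2.8/cos37.9° = 3.548 m; N'_3 = 149·cos37.9° − 9·3.548 = 85.6; c'Δl = 30.87; W sinα = 91.5
Slice 4: Δl = 1.3/cos58.4° = 2.481 m; N'_4 = 31·cos58.4° − 4·2.481 = 6.3; c'Δl = 21.58; W sinα = 26.4
Σc'Δl = 91.0 kN/m; ΣN' = 175.5 kN/m; ΣW sinα = 148.8 kN/m
Resisting = 91.0 + 175.5·tan20.5° = 91.0 + 65.6 = 156.6 kN/m
FS = 156.6 / 148.8 = 1.052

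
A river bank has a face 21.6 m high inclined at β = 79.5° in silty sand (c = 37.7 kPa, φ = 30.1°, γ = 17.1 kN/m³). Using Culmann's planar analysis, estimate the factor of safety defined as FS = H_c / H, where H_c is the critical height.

H_c = (4c/γ) · sinβ cosφ / [1 − cos(β − φ)]
    = (4·37.7/17.1) · sin79.5°·cos30.1° / [1 − cos49.4°]
    = 8.819 · 0.8507 / 0.3492 = 21.48 m
FS = H_c / H = 21.48 / 21.6 = 0.994

FS = 0.99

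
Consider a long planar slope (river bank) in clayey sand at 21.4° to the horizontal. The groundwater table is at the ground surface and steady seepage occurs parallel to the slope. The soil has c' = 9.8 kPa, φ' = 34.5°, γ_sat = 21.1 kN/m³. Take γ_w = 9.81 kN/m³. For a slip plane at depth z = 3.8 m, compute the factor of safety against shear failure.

FS = 1.30

With seepage parallel to the slope and the water table at the surface, the effective normal stress on the slip plane uses the buoyant unit weight γ' = γ_sat − γ_w while the driving shear stress uses γ_sat:
FS = [c' + γ' z cos²β tanφ'] / [γ_sat z sinβ cosβ]
γ' = 21.1 − 9.81 = 11.29 kN/m³
Numerator = 9.8 + 11.29·3.8·cos²21.4°·tan34.5° = 9.8 + 11.29·3.8·0.8669·0.6873 = 35.360 kPa
Denominator = 21.1·3.8·sin21.4°·cos21.4° = 21.1·3.8·0.3649·0.9311 = 27.239 kPa
FS = 35.360 / 27.239 = 1.298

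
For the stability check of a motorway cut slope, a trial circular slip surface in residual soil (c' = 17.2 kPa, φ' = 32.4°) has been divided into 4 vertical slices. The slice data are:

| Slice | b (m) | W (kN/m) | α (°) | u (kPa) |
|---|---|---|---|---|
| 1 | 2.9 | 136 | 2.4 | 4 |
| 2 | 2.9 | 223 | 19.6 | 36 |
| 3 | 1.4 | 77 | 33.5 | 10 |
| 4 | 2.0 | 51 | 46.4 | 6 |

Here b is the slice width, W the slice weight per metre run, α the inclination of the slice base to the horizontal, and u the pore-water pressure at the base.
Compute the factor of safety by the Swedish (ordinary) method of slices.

Ordinary method of slices: FS = Σ[c'·Δl_i + (W_i cosα_i − u_i·Δl_i)·tanφ'] / Σ W_i sinα_i, with Δl_i = b_i / cosα_i.
Slice 1: Δl = 2.9/cos2.4° = 2.903 m; N'_1 = 136·cos2.4° − 4·2.903 = 124.3; c'Δl = 49.92; W sinα = 5.7
Slice 2: Δl = 2.9/cos19.6° = 3.078 m; N'_2 = 223·cos19.6° − 36·3.078 = 99.3; c'Δl = 52.95; W sinα = 74.8
Slice 3: Δl = 1.4/cos33.5° = 1.679 m; N'_3 = 77·cos33.5° − 10·1.679 = 47.4; c'Δl = 28.88; W sinα = 42.5
Slice 4: Δl = 2.0/cos46.4° = 2.900 m; N'_4 = 51·cos46.4° − 6·2.900 = 17.8; c'Δl = 49.88; W sinα = 36.9
Σc'Δl = 181.6 kN/m; ΣN' = 288.7 kN/m; ΣW sinα = 159.9 kN/m
Resisting = 181.6 + 288.7·tan32.4° = 181.6 + 183.2 = 364.9 kN/m
FS = 364.9 / 159.9 = 2.281

FS = 2.28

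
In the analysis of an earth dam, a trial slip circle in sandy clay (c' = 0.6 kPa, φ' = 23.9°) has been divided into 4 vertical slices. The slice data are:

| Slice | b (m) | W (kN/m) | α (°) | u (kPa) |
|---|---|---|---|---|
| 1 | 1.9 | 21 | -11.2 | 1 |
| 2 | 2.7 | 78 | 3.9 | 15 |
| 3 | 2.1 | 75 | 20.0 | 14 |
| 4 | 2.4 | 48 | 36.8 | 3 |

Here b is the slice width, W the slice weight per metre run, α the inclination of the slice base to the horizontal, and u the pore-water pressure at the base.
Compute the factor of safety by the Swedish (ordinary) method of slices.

Ordinary method of slices: FS = Σ[c'·Δl_i + (W_i cosα_i − u_i·Δl_i)·tanφ'] / Σ W_i sinα_i, with Δl_i = b_i / cosα_i.
Slice 1: Δl = 1.9/cos(-11.2°) = 1.937 m; N'_1 = 21·cos(-11.2°) − 1·1.937 = 18.7; c'Δl = 1.16; W sinα = -4.1
Slice 2: Δl = 2.7/cos3.9° = 2.706 m; N'_2 = 78·cos3.9° − 15·2.706 = 37.2; c'Δl = 1.62; W sinα = 5.3
Slice 3: Δl = 2.1/cos20.0° = 2.235 m; N'_3 = 75·cos20.0° − 14·2.235 = 39.2; c'Δl = 1.34; W sinα = 25.7
Slice 4: Δl = 2.4/cos36.8° = 2.997 m; N'_4 = 48·cos36.8° − 3·2.997 = 29.4; c'Δl = 1.80; W sinα = 28.8
Σc'Δl = 5.9 kN/m; ΣN' = 124.5 kN/m; ΣW sinα = 55.6 kN/m
Resisting = 5.9 + 124.5·tan23.9° = 5.9 + 55.2 = 61.1 kN/m
FS = 61.1 / 55.6 = 1.098

FS = 1.10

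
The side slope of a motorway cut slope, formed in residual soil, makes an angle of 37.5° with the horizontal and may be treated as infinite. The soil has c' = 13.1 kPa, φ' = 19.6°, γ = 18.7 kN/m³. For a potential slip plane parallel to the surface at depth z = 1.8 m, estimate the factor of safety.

FS = 1.27

For an infinite slope with a slip plane parallel to the surface (no pore pressure): FS = [c' + γz cos²β tanφ'] / [γz sinβ cosβ].
γz = 18.7·1.8 = 33.66 kN/m²
Numerator = 13.1 + 33.66·cos²37.5°·tan19.6° = 13.1 + 33.66·0.6294·0.3561 = 20.644 kPa
Denominator = 33.66·sin37.5°·cos37.5° = 33.66·0.6088·0.7934 = 16.257 kPa
FS = 20.644 / 16.257 = 1.270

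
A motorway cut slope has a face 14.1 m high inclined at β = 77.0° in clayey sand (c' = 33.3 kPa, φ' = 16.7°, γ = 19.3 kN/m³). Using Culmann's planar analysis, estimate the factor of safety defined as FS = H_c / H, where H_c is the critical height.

H_c = (4c'/γ) · sinβ cosφ' / [1 − cos(β − φ')]
    = (4·33.3/19.3) · sin77.0°·cos16.7° / [1 − cos60.3°]
    = 6.902 · 0.9333 / 0.5045 = 12.77 m
FS = H_c / H = 12.77 / 14.1 = 0.905

FS = 0.91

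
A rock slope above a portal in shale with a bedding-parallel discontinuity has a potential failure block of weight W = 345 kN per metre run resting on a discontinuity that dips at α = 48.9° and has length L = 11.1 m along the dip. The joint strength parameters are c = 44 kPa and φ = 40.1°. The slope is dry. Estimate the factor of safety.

FS = 2.61

Resolving the block weight along and normal to the plane and applying the Mohr–Coulomb strength on the joint:
N' = W cosα = 345·cos48.9° = 226.8 kN/m
Driving force T = W sinα = 345·sin48.9° = 260.0 kN/m
Resisting force R = c·L + N'·tanφ = 44·11.1 + 226.8·tan40.1° = 488.4 + 191.0 = 679.4 kN/m
FS = R / T = 679.4 / 260.0 = 2.613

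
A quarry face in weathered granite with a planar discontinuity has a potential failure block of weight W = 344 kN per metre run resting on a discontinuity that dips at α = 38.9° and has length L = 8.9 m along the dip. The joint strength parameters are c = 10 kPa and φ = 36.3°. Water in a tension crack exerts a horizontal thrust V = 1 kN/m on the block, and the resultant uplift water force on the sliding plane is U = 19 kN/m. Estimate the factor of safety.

Resolving the block weight along and normal to the plane and applying the Mohr–Coulomb strength on the joint:
N' = W cosα − U − V sinα = 344·cos38.9° − 19 − 1·sin38.9° = 248.1 kN/m
Driving force T = W sinα + V cosα = 344·sin38.9° + 1·cos38.9° = 216.8 kN/m
Resisting force R = c·L + N'·tanφ = 10·8.9 + 248.1·tan36.3° = 89.0 + 182.2 = 271.2 kN/m
FS = R / T = 271.2 / 216.8 = 1.251

FS = 1.25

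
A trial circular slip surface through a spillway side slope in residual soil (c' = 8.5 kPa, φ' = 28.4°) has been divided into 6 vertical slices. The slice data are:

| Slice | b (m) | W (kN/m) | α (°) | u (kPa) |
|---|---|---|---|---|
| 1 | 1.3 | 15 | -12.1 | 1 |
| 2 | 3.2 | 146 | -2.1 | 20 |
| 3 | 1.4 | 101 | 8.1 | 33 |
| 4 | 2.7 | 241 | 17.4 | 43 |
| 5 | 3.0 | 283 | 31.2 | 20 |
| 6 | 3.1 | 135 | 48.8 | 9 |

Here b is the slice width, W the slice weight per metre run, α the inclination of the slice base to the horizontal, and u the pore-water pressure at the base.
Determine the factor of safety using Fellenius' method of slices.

Ordinary method of slices: FS = Σ[c'·Δl_i + (W_i cosα_i − u_i·Δl_i)·tanφ'] / Σ W_i sinα_i, with Δl_i = b_i / cosα_i.
Slice 1: Δl = 1.3/cos(-12.1°) = 1.330 m; N'_1 = 15·cos(-12.1°) − 1·1.330 = 13.3; c'Δl = 11.30; W sinα = -3.1
Slice 2: Δl = 3.2/cos(-2.1°) = 3.202 m; N'_2 = 146·cos(-2.1°) − 20·3.202 = 81.9; c'Δl = 27.22; W sinα = -5.3
Slice 3: Δl = 1.4/cos8.1° = 1.414 m; N'_3 = 101·cos8.1° − 33·1.414 = 53.3; c'Δl = 12.02; W sinα = 14.2
Slice 4: Δl = 2.7/cos17.4° = 2.829 m; N'_4 = 241·cos17.4° − 43·2.829 = 108.3; c'Δl = 24.05; W sinα = 72.1
Slice 5: Δl = 3.0/cos31.2° = 3.507 m; N'_5 = 283·cos31.2° − 20·3.507 = 171.9; c'Δl = 29.81; W sinα = 146.6
Slice 6: Δl = 3.1/cos48.8° = 4.706 m; N'_6 = 135·cos48.8° − 9·4.706 = 46.6; c'Δl = 40.00; W sinα = 101.6
Σc'Δl = 144.4 kN/m; ΣN' = 475.3 kN/m; ΣW sinα = 326.0 kN/m
Resisting = 144.4 + 475.3·tan28.4° = 144.4 + 257.0 = 401.4 kN/m
FS = 401.4 / 326.0 = 1.231

FS = 1.23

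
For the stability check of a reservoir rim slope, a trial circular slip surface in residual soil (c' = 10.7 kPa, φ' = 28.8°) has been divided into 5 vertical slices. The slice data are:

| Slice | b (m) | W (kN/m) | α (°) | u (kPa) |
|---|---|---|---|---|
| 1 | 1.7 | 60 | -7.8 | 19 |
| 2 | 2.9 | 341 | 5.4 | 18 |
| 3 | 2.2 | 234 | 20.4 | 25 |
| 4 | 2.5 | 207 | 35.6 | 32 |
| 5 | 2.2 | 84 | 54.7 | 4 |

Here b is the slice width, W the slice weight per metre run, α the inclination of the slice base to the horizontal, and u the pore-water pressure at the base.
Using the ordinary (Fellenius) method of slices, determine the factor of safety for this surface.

FS = 1.58

Ordinary method of slices: FS = Σ[c'·Δl_i + (W_i cosα_i − u_i·Δl_i)·tanφ'] / Σ W_i sinα_i, with Δl_i = b_i / cosα_i.
Slice 1: Δl = 1.7/cos(-7.8°) = 1.716 m; N'_1 = 60·cos(-7.8°) − 19·1.716 = 26.8; c'Δl = 18.36; W sinα = -8.1
Slice 2: Δl = 2.9/cos5.4° = 2.913 m; N'_2 = 341·cos5.4° − 18·2.913 = 287.1; c'Δl = 31.17; W sinα = 32.1
Slice 3: Δl = 2.2/cos20.4° = 2.347 m; N'_3 = 234·cos20.4° − 25·2.347 = 160.6; c'Δl = 25.12; W sinα = 81.6
Slice 4: Δl = 2.5/cos35.6° = 3.075 m; N'_4 = 207·cos35.6° − 32·3.075 = 69.9; c'Δl = 32.90; W sinα = 120.5
Slice 5: Δl = 2.2/cos54.7° = 3.807 m; N'_5 = 84·cos54.7° − 4·3.807 = 33.3; c'Δl = 40.74; W sinα = 68.6
Σc'Δl = 148.3 kN/m; ΣN' = 577.8 kN/m; ΣW sinα = 294.6 kN/m
Resisting = 148.3 + 577.8·tan28.8° = 148.3 + 317.6 = 465.9 kN/m
FS = 465.9 / 294.6 = 1.582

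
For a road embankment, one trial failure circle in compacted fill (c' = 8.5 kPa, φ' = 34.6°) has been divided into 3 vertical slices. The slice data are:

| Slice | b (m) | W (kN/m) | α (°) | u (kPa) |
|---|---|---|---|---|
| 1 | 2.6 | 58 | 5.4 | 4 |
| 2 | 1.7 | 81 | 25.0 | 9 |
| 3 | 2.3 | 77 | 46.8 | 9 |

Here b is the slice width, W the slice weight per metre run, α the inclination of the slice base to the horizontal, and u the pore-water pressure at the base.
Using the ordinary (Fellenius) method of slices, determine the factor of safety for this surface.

Ordinary method of slices: FS = Σ[c'·Δl_i + (W_i cosα_i − u_i·Δl_i)·tanφ'] / Σ W_i sinα_i, with Δl_i = b_i / cosα_i.
Slice 1: Δl = 2.6/cos5.4° = 2.612 m; N'_1 = 58·cos5.4° − 4·2.612 = 47.3; c'Δl = 22.20; W sinα = 5.5
Slice 2: Δl = 1.7/cos25.0° = 1.876 m; N'_2 = 81·cos25.0° − 9·1.876 = 56.5; c'Δl = 15.94; W sinα = 34.2
Slice 3: Δl = 2.3/cos46.8° = 3.360 m; N'_3 = 77·cos46.8° − 9·3.360 = 22.5; c'Δl = 28.56; W sinα = 56.1
Σc'Δl = 66.7 kN/m; ΣN' = 126.3 kN/m; ΣW sinα = 95.8 kN/m
Resisting = 66.7 + 126.3·tan34.6° = 66.7 + 87.1 = 153.8 kN/m
FS = 153.8 / 95.8 = 1.605

FS = 1.61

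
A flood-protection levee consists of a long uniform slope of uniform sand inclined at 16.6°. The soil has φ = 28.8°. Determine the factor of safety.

FS = 1.84

For a dry cohesionless infinite slope the factor of safety is FS = tanφ / tanβ.
FS = tan28.8° / tan16.6° = 0.5498 / 0.2981 = 1.844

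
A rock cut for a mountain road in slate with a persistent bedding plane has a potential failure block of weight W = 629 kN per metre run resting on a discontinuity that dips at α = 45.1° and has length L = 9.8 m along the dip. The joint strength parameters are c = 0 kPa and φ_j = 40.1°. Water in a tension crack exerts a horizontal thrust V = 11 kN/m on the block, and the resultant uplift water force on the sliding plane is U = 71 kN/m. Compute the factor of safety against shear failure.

FS = 0.68

Resolving the block weight along and normal to the plane and applying the Mohr–Coulomb strength on the joint:
N' = W cosα − U − V sinα = 629·cos45.1° − 71 − 11·sin45.1° = 365.2 kN/m
Driving force T = W sinα + V cosα = 629·sin45.1° + 11·cos45.1° = 453.3 kN/m
Resisting force R = c·L + N'·tanφ_j = 0·9.8 + 365.2·tan40.1° = 0.0 + 307.5 = 307.5 kN/m
FS = R / T = 307.5 / 453.3 = 0.678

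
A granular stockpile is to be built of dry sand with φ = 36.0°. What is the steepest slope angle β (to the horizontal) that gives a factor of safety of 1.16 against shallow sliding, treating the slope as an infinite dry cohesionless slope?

For an infinite dry cohesionless slope FS = tanφ/tanβ, so tanβ = tanφ / FS.
tanβ = tan36.0° / 1.16 = 0.7265 / 1.16 = 0.6263
β = arctan(0.6263) = 32.06°

β = 32.1°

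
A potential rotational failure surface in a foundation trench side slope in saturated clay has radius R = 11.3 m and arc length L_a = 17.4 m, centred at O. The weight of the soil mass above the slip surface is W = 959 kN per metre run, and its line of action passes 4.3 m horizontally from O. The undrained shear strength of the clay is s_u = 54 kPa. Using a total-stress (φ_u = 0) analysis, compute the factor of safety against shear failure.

FS = 2.57

Taking moments about the centre O, the resisting moment is provided by the undrained shear strength acting along the arc:
M_R = s_u·L_a·R = 54·17.40·11.3 = 10617.5 kN·m/m
M_D = W·d = 959·4.3 = 4123.7 kN·m/m
FS = M_R / M_D = 10617.5 / 4123.7 = 2.575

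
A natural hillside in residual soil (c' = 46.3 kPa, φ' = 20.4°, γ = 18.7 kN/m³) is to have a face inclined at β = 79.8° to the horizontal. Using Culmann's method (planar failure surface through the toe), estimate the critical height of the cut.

Culmann's analysis gives the critical failure plane at α_cr = (β + φ')/2 = (79.8 + 20.4)/2 = 50.1°, and the critical height
H_c = (4c'/γ) · sinβ cosφ' / [1 − cos(β − φ')]
    = (4·46.3/18.7) · sin79.8°·cos20.4° / [1 − cos(59.4°)]
    = 9.904 · 0.9842·0.9373 / [1 − 0.5090]
    = 9.904 · 0.9225 / 0.4910
    = 18.61 m

H_c = 18.61 m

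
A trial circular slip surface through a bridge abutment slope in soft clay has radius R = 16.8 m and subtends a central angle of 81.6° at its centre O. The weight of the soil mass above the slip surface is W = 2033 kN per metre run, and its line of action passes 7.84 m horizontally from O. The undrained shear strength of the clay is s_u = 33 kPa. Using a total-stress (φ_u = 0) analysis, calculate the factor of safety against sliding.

Taking moments about the centre O, the resisting moment is provided by the undrained shear strength acting along the arc:
Arc length L_a = R·θ = 16.8·(81.6°·π/180) = 16.8·1.4242 = 23.93 m
M_R = s_u·L_a·R = 33·23.93·16.8 = 13264.8 kN·m/m
M_D = W·d = 2033·7.84 = 15938.7 kN·m/m
FS = M_R / M_D = 13264.8 / 15938.7 = 0.832

FS = 0.83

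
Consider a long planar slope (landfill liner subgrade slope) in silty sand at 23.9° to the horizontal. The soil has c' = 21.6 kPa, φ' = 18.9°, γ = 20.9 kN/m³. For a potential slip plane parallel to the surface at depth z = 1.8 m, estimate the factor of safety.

FS = 2.32

For an infinite slope with a slip plane parallel to the surface (no pore pressure): FS = [c' + γz cos²β tanφ'] / [γz sinβ cosβ].
γz = 20.9·1.8 = 37.62 kN/m²
Numerator = 21.6 + 37.62·cos²23.9°·tan18.9° = 21.6 + 37.62·0.8359·0.3424 = 32.366 kPa
Denominator = 37.62·sin23.9°·cos23.9° = 37.62·0.4051·0.9143 = 13.935 kPa
FS = 32.366 / 13.935 = 2.323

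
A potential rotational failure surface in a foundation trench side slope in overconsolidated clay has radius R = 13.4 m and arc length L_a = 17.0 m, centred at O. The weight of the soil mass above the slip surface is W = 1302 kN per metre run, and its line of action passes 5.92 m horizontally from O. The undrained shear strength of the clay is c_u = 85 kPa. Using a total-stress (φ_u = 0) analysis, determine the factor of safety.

FS = 2.51

Taking moments about the centre O, the resisting moment is provided by the undrained shear strength acting along the arc:
M_R = c_u·L_a·R = 85·17.00·13.4 = 19363.0 kN·m/m
M_D = W·d = 1302·5.92 = 7707.8 kN·m/m
FS = M_R / M_D = 19363.0 / 7707.8 = 2.512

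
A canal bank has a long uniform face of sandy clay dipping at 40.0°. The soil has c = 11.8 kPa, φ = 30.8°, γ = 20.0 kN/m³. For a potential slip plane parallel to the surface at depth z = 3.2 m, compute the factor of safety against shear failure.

For an infinite slope with a slip plane parallel to the surface (no pore pressure): FS = [c + γz cos²β tanφ] / [γz sinβ cosβ].
γz = 20.0·3.2 = 64.00 kN/m²
Numerator = 11.8 + 64.00·cos²40.0°·tan30.8° = 11.8 + 64.00·0.5868·0.5961 = 34.188 kPa
Denominator = 64.00·sin40.0°·cos40.0° = 64.00·0.6428·0.7660 = 31.514 kPa
FS = 34.188 / 31.514 = 1.085

FS = 1.08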